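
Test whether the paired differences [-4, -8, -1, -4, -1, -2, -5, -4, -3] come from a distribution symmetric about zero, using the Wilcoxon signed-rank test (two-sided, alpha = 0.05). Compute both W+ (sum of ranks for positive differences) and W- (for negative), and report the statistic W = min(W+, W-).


Step 1: Drop any zero differences (none here) and take |d_i|.
|d| = [4, 8, 1, 4, 1, 2, 5, 4, 3]
Step 2: Midrank |d_i| (ties get averaged ranks).
ranks: |4|->6, |8|->9, |1|->1.5, |4|->6, |1|->1.5, |2|->3, |5|->8, |4|->6, |3|->4
Step 3: Attach original signs; sum ranks with positive sign and with negative sign.
W+ = 0 = 0
W- = 6 + 9 + 1.5 + 6 + 1.5 + 3 + 8 + 6 + 4 = 45
(Check: W+ + W- = 45 should equal n(n+1)/2 = 45.)
Step 4: Test statistic W = min(W+, W-) = 0.
Step 5: Ties in |d|, so use the tie-corrected normal approximation.
        E[W] = n(n+1)/4 = 9*10/4 = 22.5.
        Tie groups: |d|=1 (t=2), |d|=4 (t=3); sum(t^3 - t) = 30.
        Var[W] = n(n+1)(2n+1)/24 - sum(t^3-t)/48 = 1710/24 - 30/48 = 70.625.
        z = (W - E[W]) / sqrt(Var[W]) = (0 - 22.5) / 8.4039 = -2.6773.
        Two-sided p = 2*Phi(z) = 0.007421.
Step 6: alpha = 0.05. reject H0.

W+ = 0, W- = 45, W = min = 0, p = 0.007421, reject H0.


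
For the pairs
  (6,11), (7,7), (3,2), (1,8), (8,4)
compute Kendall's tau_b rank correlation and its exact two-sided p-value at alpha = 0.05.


Step 1: Enumerate the 10 unordered pairs (i,j) with i<j and classify each by sign(x_j-x_i) * sign(y_j-y_i).
  (1,2):dx=+1,dy=-4->D; (1,3):dx=-3,dy=-9->C; (1,4):dx=-5,dy=-3->C; (1,5):dx=+2,dy=-7->D
  (2,3):dx=-4,dy=-5->C; (2,4):dx=-6,dy=+1->D; (2,5):dx=+1,dy=-3->D; (3,4):dx=-2,dy=+6->D
  (3,5):dx=+5,dy=+2->C; (4,5):dx=+7,dy=-4->D
Step 2: C = 4, D = 6, total pairs = 10.
Step 3: tau = (C - D)/(n(n-1)/2) = (4 - 6)/10 = -0.200000.
Step 4: Exact two-sided p-value (enumerate n! = 120 permutations of y under H0): p = 0.816667.
Step 5: alpha = 0.05. fail to reject H0.

tau_b = -0.2000 (C=4, D=6), p = 0.816667, fail to reject H0.


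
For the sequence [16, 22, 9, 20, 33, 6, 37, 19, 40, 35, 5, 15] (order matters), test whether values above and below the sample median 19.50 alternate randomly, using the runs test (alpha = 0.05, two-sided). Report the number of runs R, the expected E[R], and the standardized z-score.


Step 1: Compute median = 19.50; label A = above, B = below.
Labels in order: BABAABABAABB  (n_A = 6, n_B = 6)
Step 2: Count runs R = 9.
Step 3: Under H0 (random ordering), E[R] = 2*n_A*n_B/(n_A+n_B) + 1 = 2*6*6/12 + 1 = 7.0000.
        Var[R] = 2*n_A*n_B*(2*n_A*n_B - n_A - n_B) / ((n_A+n_B)^2 * (n_A+n_B-1)) = 4320/1584 = 2.7273.
        SD[R] = 1.6514.
Step 4: Continuity-corrected z = (R - 0.5 - E[R]) / SD[R] = (9 - 0.5 - 7.0000) / 1.6514 = 0.9083.
Step 5: Two-sided p-value via normal approximation = 2*(1 - Phi(|z|)) = 0.363722.
Step 6: alpha = 0.05. fail to reject H0.

R = 9, z = 0.9083, p = 0.363722, fail to reject H0.


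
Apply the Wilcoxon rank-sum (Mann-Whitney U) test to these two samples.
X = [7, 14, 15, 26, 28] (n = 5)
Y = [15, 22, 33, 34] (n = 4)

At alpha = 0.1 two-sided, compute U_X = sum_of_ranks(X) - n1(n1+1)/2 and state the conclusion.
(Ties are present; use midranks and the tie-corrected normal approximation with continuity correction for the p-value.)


Step 1: Combine and sort all 9 observations; assign midranks.
sorted (value, group): (7,X), (14,X), (15,X), (15,Y), (22,Y), (26,X), (28,X), (33,Y), (34,Y)
ranks: 7->1, 14->2, 15->3.5, 15->3.5, 22->5, 26->6, 28->7, 33->8, 34->9
Step 2: Rank sum for X: R1 = 1 + 2 + 3.5 + 6 + 7 = 19.5.
Step 3: U_X = R1 - n1(n1+1)/2 = 19.5 - 5*6/2 = 19.5 - 15 = 4.5.
       U_Y = n1*n2 - U_X = 20 - 4.5 = 15.5.
Step 4: Ties are present, so use the tie-corrected normal approximation (with continuity correction) for the p-value.
Step 5: p-value = 0.218742; compare to alpha = 0.1. fail to reject H0.

U_X = 4.5, p = 0.218742, fail to reject H0 at alpha = 0.1.


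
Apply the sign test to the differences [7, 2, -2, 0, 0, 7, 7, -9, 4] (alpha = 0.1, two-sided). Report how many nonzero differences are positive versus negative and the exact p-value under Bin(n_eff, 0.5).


Step 1: Discard zero differences. Original n = 9; n_eff = number of nonzero differences = 7.
Nonzero differences (with sign): +7, +2, -2, +7, +7, -9, +4
Step 2: Count signs: positive = 5, negative = 2.
Step 3: Under H0: P(positive) = 0.5, so the number of positives S ~ Bin(7, 0.5).
Step 4: Two-sided exact p-value = sum of Bin(7,0.5) probabilities at or below the observed probability = 0.453125.
Step 5: alpha = 0.1. fail to reject H0.

n_eff = 7, pos = 5, neg = 2, p = 0.453125, fail to reject H0.


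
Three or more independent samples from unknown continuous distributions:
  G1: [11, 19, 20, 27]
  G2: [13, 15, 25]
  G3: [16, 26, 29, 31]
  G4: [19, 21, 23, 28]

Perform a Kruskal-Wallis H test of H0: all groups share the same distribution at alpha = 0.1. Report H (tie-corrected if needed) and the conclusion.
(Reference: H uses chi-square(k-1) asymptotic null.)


Step 1: Combine all N = 15 observations and assign midranks.
sorted (value, group, rank): (11,G1,1), (13,G2,2), (15,G2,3), (16,G3,4), (19,G1,5.5), (19,G4,5.5), (20,G1,7), (21,G4,8), (23,G4,9), (25,G2,10), (26,G3,11), (27,G1,12), (28,G4,13), (29,G3,14), (31,G3,15)
Step 2: Sum ranks within each group.
R_1 = 25.5 (n_1 = 4)
R_2 = 15 (n_2 = 3)
R_3 = 44 (n_3 = 4)
R_4 = 35.5 (n_4 = 4)
Step 3: H = 12/(N(N+1)) * sum(R_i^2/n_i) - 3(N+1)
     = 12/(15*16) * (25.5^2/4 + 15^2/3 + 44^2/4 + 35.5^2/4) - 3*16
     = 0.050000 * 1036.62 - 48
     = 3.831250.
Step 4: Ties present; correction factor C = 1 - 6/(15^3 - 15) = 0.998214. Corrected H = 3.831250 / 0.998214 = 3.838104.
Step 5: Under H0, H ~ chi^2(3); p-value = 0.279485.
Step 6: alpha = 0.1. fail to reject H0.

H = 3.8381, df = 3, p = 0.279485, fail to reject H0.


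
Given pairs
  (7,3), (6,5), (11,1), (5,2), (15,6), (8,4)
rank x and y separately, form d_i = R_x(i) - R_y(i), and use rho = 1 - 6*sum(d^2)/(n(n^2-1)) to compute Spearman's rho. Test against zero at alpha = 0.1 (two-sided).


Step 1: Rank x and y separately (midranks; no ties here).
rank(x): 7->3, 6->2, 11->5, 5->1, 15->6, 8->4
rank(y): 3->3, 5->5, 1->1, 2->2, 6->6, 4->4
Step 2: d_i = R_x(i) - R_y(i); compute d_i^2.
  (3-3)^2=0, (2-5)^2=9, (5-1)^2=16, (1-2)^2=1, (6-6)^2=0, (4-4)^2=0
sum(d^2) = 26.
Step 3: rho = 1 - 6*26 / (6*(6^2 - 1)) = 1 - 156/210 = 0.257143.
Step 4: Under H0, t = rho * sqrt((n-2)/(1-rho^2)) = 0.5322 ~ t(4).
Step 5: Two-sided p-value from the t-distribution with 4 df = 0.622787.
Step 6: alpha = 0.1. fail to reject H0.

rho = 0.2571, p = 0.622787, fail to reject H0 at alpha = 0.1.


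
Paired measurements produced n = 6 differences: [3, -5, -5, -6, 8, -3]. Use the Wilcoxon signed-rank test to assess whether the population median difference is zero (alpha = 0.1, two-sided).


Step 1: Drop any zero differences (none here) and take |d_i|.
|d| = [3, 5, 5, 6, 8, 3]
Step 2: Midrank |d_i| (ties get averaged ranks).
ranks: |3|->1.5, |5|->3.5, |5|->3.5, |6|->5, |8|->6, |3|->1.5
Step 3: Attach original signs; sum ranks with positive sign and with negative sign.
W+ = 1.5 + 6 = 7.5
W- = 3.5 + 3.5 + 5 + 1.5 = 13.5
(Check: W+ + W- = 21 should equal n(n+1)/2 = 21.)
Step 4: Test statistic W = min(W+, W-) = 7.5.
Step 5: Ties in |d|, so use the tie-corrected normal approximation.
        E[W] = n(n+1)/4 = 6*7/4 = 10.5.
        Tie groups: |d|=3 (t=2), |d|=5 (t=2); sum(t^3 - t) = 12.
        Var[W] = n(n+1)(2n+1)/24 - sum(t^3-t)/48 = 546/24 - 12/48 = 22.5.
        z = (W - E[W]) / sqrt(Var[W]) = (7.5 - 10.5) / 4.7434 = -0.6325.
        Two-sided p = 2*Phi(z) = 0.527089.
Step 6: alpha = 0.1. fail to reject H0.

W+ = 7.5, W- = 13.5, W = min = 7.5, p = 0.527089, fail to reject H0.


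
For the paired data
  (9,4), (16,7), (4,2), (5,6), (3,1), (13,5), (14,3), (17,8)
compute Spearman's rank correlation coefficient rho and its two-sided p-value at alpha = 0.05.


Step 1: Rank x and y separately (midranks; no ties here).
rank(x): 9->4, 16->7, 4->2, 5->3, 3->1, 13->5, 14->6, 17->8
rank(y): 4->4, 7->7, 2->2, 6->6, 1->1, 5->5, 3->3, 8->8
Step 2: d_i = R_x(i) - R_y(i); compute d_i^2.
  (4-4)^2=0, (7-7)^2=0, (2-2)^2=0, (3-6)^2=9, (1-1)^2=0, (5-5)^2=0, (6-3)^2=9, (8-8)^2=0
sum(d^2) = 18.
Step 3: rho = 1 - 6*18 / (8*(8^2 - 1)) = 1 - 108/504 = 0.785714.
Step 4: Under H0, t = rho * sqrt((n-2)/(1-rho^2)) = 3.1113 ~ t(6).
Step 5: Two-sided p-value from the t-distribution with 6 df = 0.020815.
Step 6: alpha = 0.05. reject H0.

rho = 0.7857, p = 0.020815, reject H0 at alpha = 0.05.


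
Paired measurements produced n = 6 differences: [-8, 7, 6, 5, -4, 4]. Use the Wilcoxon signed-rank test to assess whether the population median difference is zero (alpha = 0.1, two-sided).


Step 1: Drop any zero differences (none here) and take |d_i|.
|d| = [8, 7, 6, 5, 4, 4]
Step 2: Midrank |d_i| (ties get averaged ranks).
ranks: |8|->6, |7|->5, |6|->4, |5|->3, |4|->1.5, |4|->1.5
Step 3: Attach original signs; sum ranks with positive sign and with negative sign.
W+ = 5 + 4 + 3 + 1.5 = 13.5
W- = 6 + 1.5 = 7.5
(Check: W+ + W- = 21 should equal n(n+1)/2 = 21.)
Step 4: Test statistic W = min(W+, W-) = 7.5.
Step 5: Ties in |d|, so use the tie-corrected normal approximation.
        E[W] = n(n+1)/4 = 6*7/4 = 10.5.
        Tie groups: |d|=4 (t=2); sum(t^3 - t) = 6.
        Var[W] = n(n+1)(2n+1)/24 - sum(t^3-t)/48 = 546/24 - 6/48 = 22.625.
        z = (W - E[W]) / sqrt(Var[W]) = (7.5 - 10.5) / 4.7566 = -0.6307.
        Two-sided p = 2*Phi(z) = 0.528233.
Step 6: alpha = 0.1. fail to reject H0.

W+ = 13.5, W- = 7.5, W = min = 7.5, p = 0.528233, fail to reject H0.


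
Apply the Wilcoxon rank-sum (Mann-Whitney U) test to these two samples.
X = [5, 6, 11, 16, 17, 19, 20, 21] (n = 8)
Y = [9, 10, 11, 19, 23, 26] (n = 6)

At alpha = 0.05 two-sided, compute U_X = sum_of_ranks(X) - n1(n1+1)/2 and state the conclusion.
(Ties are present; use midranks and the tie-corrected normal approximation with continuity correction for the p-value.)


Step 1: Combine and sort all 14 observations; assign midranks.
sorted (value, group): (5,X), (6,X), (9,Y), (10,Y), (11,X), (11,Y), (16,X), (17,X), (19,X), (19,Y), (20,X), (21,X), (23,Y), (26,Y)
ranks: 5->1, 6->2, 9->3, 10->4, 11->5.5, 11->5.5, 16->7, 17->8, 19->9.5, 19->9.5, 20->11, 21->12, 23->13, 26->14
Step 2: Rank sum for X: R1 = 1 + 2 + 5.5 + 7 + 8 + 9.5 + 11 + 12 = 56.
Step 3: U_X = R1 - n1(n1+1)/2 = 56 - 8*9/2 = 56 - 36 = 20.
       U_Y = n1*n2 - U_X = 48 - 20 = 28.
Step 4: Ties are present, so use the tie-corrected normal approximation (with continuity correction) for the p-value.
Step 5: p-value = 0.650661; compare to alpha = 0.05. fail to reject H0.

U_X = 20, p = 0.650661, fail to reject H0 at alpha = 0.05.


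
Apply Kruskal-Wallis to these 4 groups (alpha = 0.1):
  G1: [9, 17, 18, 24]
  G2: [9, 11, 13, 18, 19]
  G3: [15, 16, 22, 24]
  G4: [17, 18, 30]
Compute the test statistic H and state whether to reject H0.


Step 1: Combine all N = 16 observations and assign midranks.
sorted (value, group, rank): (9,G1,1.5), (9,G2,1.5), (11,G2,3), (13,G2,4), (15,G3,5), (16,G3,6), (17,G1,7.5), (17,G4,7.5), (18,G1,10), (18,G2,10), (18,G4,10), (19,G2,12), (22,G3,13), (24,G1,14.5), (24,G3,14.5), (30,G4,16)
Step 2: Sum ranks within each group.
R_1 = 33.5 (n_1 = 4)
R_2 = 30.5 (n_2 = 5)
R_3 = 38.5 (n_3 = 4)
R_4 = 33.5 (n_4 = 3)
Step 3: H = 12/(N(N+1)) * sum(R_i^2/n_i) - 3(N+1)
     = 12/(16*17) * (33.5^2/4 + 30.5^2/5 + 38.5^2/4 + 33.5^2/3) - 3*17
     = 0.044118 * 1211.26 - 51
     = 2.437868.
Step 4: Ties present; correction factor C = 1 - 42/(16^3 - 16) = 0.989706. Corrected H = 2.437868 / 0.989706 = 2.463224.
Step 5: Under H0, H ~ chi^2(3); p-value = 0.481974.
Step 6: alpha = 0.1. fail to reject H0.

H = 2.4632, df = 3, p = 0.481974, fail to reject H0.


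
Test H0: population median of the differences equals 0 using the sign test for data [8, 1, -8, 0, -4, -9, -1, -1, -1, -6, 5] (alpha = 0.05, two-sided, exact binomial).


Step 1: Discard zero differences. Original n = 11; n_eff = number of nonzero differences = 10.
Nonzero differences (with sign): +8, +1, -8, -4, -9, -1, -1, -1, -6, +5
Step 2: Count signs: positive = 3, negative = 7.
Step 3: Under H0: P(positive) = 0.5, so the number of positives S ~ Bin(10, 0.5).
Step 4: Two-sided exact p-value = sum of Bin(10,0.5) probabilities at or below the observed probability = 0.343750.
Step 5: alpha = 0.05. fail to reject H0.

n_eff = 10, pos = 3, neg = 7, p = 0.343750, fail to reject H0.


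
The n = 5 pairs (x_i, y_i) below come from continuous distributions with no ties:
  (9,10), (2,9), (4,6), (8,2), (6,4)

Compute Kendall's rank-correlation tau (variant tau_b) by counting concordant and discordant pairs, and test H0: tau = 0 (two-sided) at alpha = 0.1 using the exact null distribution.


Step 1: Enumerate the 10 unordered pairs (i,j) with i<j and classify each by sign(x_j-x_i) * sign(y_j-y_i).
  (1,2):dx=-7,dy=-1->C; (1,3):dx=-5,dy=-4->C; (1,4):dx=-1,dy=-8->C; (1,5):dx=-3,dy=-6->C
  (2,3):dx=+2,dy=-3->D; (2,4):dx=+6,dy=-7->D; (2,5):dx=+4,dy=-5->D; (3,4):dx=+4,dy=-4->D
  (3,5):dx=+2,dy=-2->D; (4,5):dx=-2,dy=+2->D
Step 2: C = 4, D = 6, total pairs = 10.
Step 3: tau = (C - D)/(n(n-1)/2) = (4 - 6)/10 = -0.200000.
Step 4: Exact two-sided p-value (enumerate n! = 120 permutations of y under H0): p = 0.816667.
Step 5: alpha = 0.1. fail to reject H0.

tau_b = -0.2000 (C=4, D=6), p = 0.816667, fail to reject H0.


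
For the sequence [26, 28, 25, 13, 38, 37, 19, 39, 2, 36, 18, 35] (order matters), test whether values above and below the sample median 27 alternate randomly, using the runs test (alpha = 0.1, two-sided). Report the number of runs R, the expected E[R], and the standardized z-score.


Step 1: Compute median = 27; label A = above, B = below.
Labels in order: BABBAABABABA  (n_A = 6, n_B = 6)
Step 2: Count runs R = 10.
Step 3: Under H0 (random ordering), E[R] = 2*n_A*n_B/(n_A+n_B) + 1 = 2*6*6/12 + 1 = 7.0000.
        Var[R] = 2*n_A*n_B*(2*n_A*n_B - n_A - n_B) / ((n_A+n_B)^2 * (n_A+n_B-1)) = 4320/1584 = 2.7273.
        SD[R] = 1.6514.
Step 4: Continuity-corrected z = (R - 0.5 - E[R]) / SD[R] = (10 - 0.5 - 7.0000) / 1.6514 = 1.5138.
Step 5: Two-sided p-value via normal approximation = 2*(1 - Phi(|z|)) = 0.130070.
Step 6: alpha = 0.1. fail to reject H0.

R = 10, z = 1.5138, p = 0.130070, fail to reject H0.


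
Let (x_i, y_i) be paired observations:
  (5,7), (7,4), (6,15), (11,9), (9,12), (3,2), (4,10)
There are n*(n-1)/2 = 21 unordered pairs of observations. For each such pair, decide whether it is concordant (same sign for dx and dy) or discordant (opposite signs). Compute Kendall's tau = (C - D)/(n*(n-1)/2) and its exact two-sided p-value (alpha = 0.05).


Step 1: Enumerate the 21 unordered pairs (i,j) with i<j and classify each by sign(x_j-x_i) * sign(y_j-y_i).
  (1,2):dx=+2,dy=-3->D; (1,3):dx=+1,dy=+8->C; (1,4):dx=+6,dy=+2->C; (1,5):dx=+4,dy=+5->C
  (1,6):dx=-2,dy=-5->C; (1,7):dx=-1,dy=+3->D; (2,3):dx=-1,dy=+11->D; (2,4):dx=+4,dy=+5->C
  (2,5):dx=+2,dy=+8->C; (2,6):dx=-4,dy=-2->C; (2,7):dx=-3,dy=+6->D; (3,4):dx=+5,dy=-6->D
  (3,5):dx=+3,dy=-3->D; (3,6):dx=-3,dy=-13->C; (3,7):dx=-2,dy=-5->C; (4,5):dx=-2,dy=+3->D
  (4,6):dx=-8,dy=-7->C; (4,7):dx=-7,dy=+1->D; (5,6):dx=-6,dy=-10->C; (5,7):dx=-5,dy=-2->C
  (6,7):dx=+1,dy=+8->C
Step 2: C = 13, D = 8, total pairs = 21.
Step 3: tau = (C - D)/(n(n-1)/2) = (13 - 8)/21 = 0.238095.
Step 4: Exact two-sided p-value (enumerate n! = 5040 permutations of y under H0): p = 0.561905.
Step 5: alpha = 0.05. fail to reject H0.

tau_b = 0.2381 (C=13, D=8), p = 0.561905, fail to reject H0.


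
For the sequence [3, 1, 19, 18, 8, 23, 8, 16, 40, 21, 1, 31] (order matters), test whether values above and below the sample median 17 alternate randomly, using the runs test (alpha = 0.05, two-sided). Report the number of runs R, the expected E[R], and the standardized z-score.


Step 1: Compute median = 17; label A = above, B = below.
Labels in order: BBAABABBAABA  (n_A = 6, n_B = 6)
Step 2: Count runs R = 8.
Step 3: Under H0 (random ordering), E[R] = 2*n_A*n_B/(n_A+n_B) + 1 = 2*6*6/12 + 1 = 7.0000.
        Var[R] = 2*n_A*n_B*(2*n_A*n_B - n_A - n_B) / ((n_A+n_B)^2 * (n_A+n_B-1)) = 4320/1584 = 2.7273.
        SD[R] = 1.6514.
Step 4: Continuity-corrected z = (R - 0.5 - E[R]) / SD[R] = (8 - 0.5 - 7.0000) / 1.6514 = 0.3028.
Step 5: Two-sided p-value via normal approximation = 2*(1 - Phi(|z|)) = 0.762069.
Step 6: alpha = 0.05. fail to reject H0.

R = 8, z = 0.3028, p = 0.762069, fail to reject H0.


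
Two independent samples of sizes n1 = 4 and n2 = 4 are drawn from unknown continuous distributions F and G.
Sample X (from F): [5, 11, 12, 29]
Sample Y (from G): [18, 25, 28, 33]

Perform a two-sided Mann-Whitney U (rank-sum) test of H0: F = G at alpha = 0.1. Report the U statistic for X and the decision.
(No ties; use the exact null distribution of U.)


Step 1: Combine and sort all 8 observations; assign midranks.
sorted (value, group): (5,X), (11,X), (12,X), (18,Y), (25,Y), (28,Y), (29,X), (33,Y)
ranks: 5->1, 11->2, 12->3, 18->4, 25->5, 28->6, 29->7, 33->8
Step 2: Rank sum for X: R1 = 1 + 2 + 3 + 7 = 13.
Step 3: U_X = R1 - n1(n1+1)/2 = 13 - 4*5/2 = 13 - 10 = 3.
       U_Y = n1*n2 - U_X = 16 - 3 = 13.
Step 4: No ties, so the exact null distribution of U (based on enumerating the C(8,4) = 70 equally likely rank assignments) gives the two-sided p-value.
Step 5: p-value = 0.200000; compare to alpha = 0.1. fail to reject H0.

U_X = 3, p = 0.200000, fail to reject H0 at alpha = 0.1.


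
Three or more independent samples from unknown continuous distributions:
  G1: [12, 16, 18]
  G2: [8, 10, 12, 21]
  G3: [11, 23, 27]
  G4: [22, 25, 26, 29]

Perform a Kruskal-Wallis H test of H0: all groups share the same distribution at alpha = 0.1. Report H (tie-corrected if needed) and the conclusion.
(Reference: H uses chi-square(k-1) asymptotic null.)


Step 1: Combine all N = 14 observations and assign midranks.
sorted (value, group, rank): (8,G2,1), (10,G2,2), (11,G3,3), (12,G1,4.5), (12,G2,4.5), (16,G1,6), (18,G1,7), (21,G2,8), (22,G4,9), (23,G3,10), (25,G4,11), (26,G4,12), (27,G3,13), (29,G4,14)
Step 2: Sum ranks within each group.
R_1 = 17.5 (n_1 = 3)
R_2 = 15.5 (n_2 = 4)
R_3 = 26 (n_3 = 3)
R_4 = 46 (n_4 = 4)
Step 3: H = 12/(N(N+1)) * sum(R_i^2/n_i) - 3(N+1)
     = 12/(14*15) * (17.5^2/3 + 15.5^2/4 + 26^2/3 + 46^2/4) - 3*15
     = 0.057143 * 916.479 - 45
     = 7.370238.
Step 4: Ties present; correction factor C = 1 - 6/(14^3 - 14) = 0.997802. Corrected H = 7.370238 / 0.997802 = 7.386472.
Step 5: Under H0, H ~ chi^2(3); p-value = 0.060548.
Step 6: alpha = 0.1. reject H0.

H = 7.3865, df = 3, p = 0.060548, reject H0.


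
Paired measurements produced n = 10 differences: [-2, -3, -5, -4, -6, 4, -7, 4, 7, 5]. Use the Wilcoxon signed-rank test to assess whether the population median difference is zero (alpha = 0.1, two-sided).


Step 1: Drop any zero differences (none here) and take |d_i|.
|d| = [2, 3, 5, 4, 6, 4, 7, 4, 7, 5]
Step 2: Midrank |d_i| (ties get averaged ranks).
ranks: |2|->1, |3|->2, |5|->6.5, |4|->4, |6|->8, |4|->4, |7|->9.5, |4|->4, |7|->9.5, |5|->6.5
Step 3: Attach original signs; sum ranks with positive sign and with negative sign.
W+ = 4 + 4 + 9.5 + 6.5 = 24
W- = 1 + 2 + 6.5 + 4 + 8 + 9.5 = 31
(Check: W+ + W- = 55 should equal n(n+1)/2 = 55.)
Step 4: Test statistic W = min(W+, W-) = 24.
Step 5: Ties in |d|, so use the tie-corrected normal approximation.
        E[W] = n(n+1)/4 = 10*11/4 = 27.5.
        Tie groups: |d|=4 (t=3), |d|=5 (t=2), |d|=7 (t=2); sum(t^3 - t) = 36.
        Var[W] = n(n+1)(2n+1)/24 - sum(t^3-t)/48 = 2310/24 - 36/48 = 95.5.
        z = (W - E[W]) / sqrt(Var[W]) = (24 - 27.5) / 9.7724 = -0.3582.
        Two-sided p = 2*Phi(z) = 0.720230.
Step 6: alpha = 0.1. fail to reject H0.

W+ = 24, W- = 31, W = min = 24, p = 0.720230, fail to reject H0.


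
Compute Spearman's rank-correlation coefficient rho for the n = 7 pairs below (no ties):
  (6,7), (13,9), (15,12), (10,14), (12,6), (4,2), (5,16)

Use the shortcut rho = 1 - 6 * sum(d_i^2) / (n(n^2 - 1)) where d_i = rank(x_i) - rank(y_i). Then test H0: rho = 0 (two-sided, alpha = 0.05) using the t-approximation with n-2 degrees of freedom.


Step 1: Rank x and y separately (midranks; no ties here).
rank(x): 6->3, 13->6, 15->7, 10->4, 12->5, 4->1, 5->2
rank(y): 7->3, 9->4, 12->5, 14->6, 6->2, 2->1, 16->7
Step 2: d_i = R_x(i) - R_y(i); compute d_i^2.
  (3-3)^2=0, (6-4)^2=4, (7-5)^2=4, (4-6)^2=4, (5-2)^2=9, (1-1)^2=0, (2-7)^2=25
sum(d^2) = 46.
Step 3: rho = 1 - 6*46 / (7*(7^2 - 1)) = 1 - 276/336 = 0.178571.
Step 4: Under H0, t = rho * sqrt((n-2)/(1-rho^2)) = 0.4058 ~ t(5).
Step 5: Two-sided p-value from the t-distribution with 5 df = 0.701658.
Step 6: alpha = 0.05. fail to reject H0.

rho = 0.1786, p = 0.701658, fail to reject H0 at alpha = 0.05.


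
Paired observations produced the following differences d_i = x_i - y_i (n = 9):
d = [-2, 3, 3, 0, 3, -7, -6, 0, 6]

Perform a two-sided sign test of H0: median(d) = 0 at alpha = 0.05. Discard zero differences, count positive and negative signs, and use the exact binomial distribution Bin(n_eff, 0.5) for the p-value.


Step 1: Discard zero differences. Original n = 9; n_eff = number of nonzero differences = 7.
Nonzero differences (with sign): -2, +3, +3, +3, -7, -6, +6
Step 2: Count signs: positive = 4, negative = 3.
Step 3: Under H0: P(positive) = 0.5, so the number of positives S ~ Bin(7, 0.5).
Step 4: Two-sided exact p-value = sum of Bin(7,0.5) probabilities at or below the observed probability = 1.000000.
Step 5: alpha = 0.05. fail to reject H0.

n_eff = 7, pos = 4, neg = 3, p = 1.000000, fail to reject H0.


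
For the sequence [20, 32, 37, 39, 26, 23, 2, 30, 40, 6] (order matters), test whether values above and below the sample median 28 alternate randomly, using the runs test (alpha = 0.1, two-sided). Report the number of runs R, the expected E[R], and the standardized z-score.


Step 1: Compute median = 28; label A = above, B = below.
Labels in order: BAAABBBAAB  (n_A = 5, n_B = 5)
Step 2: Count runs R = 5.
Step 3: Under H0 (random ordering), E[R] = 2*n_A*n_B/(n_A+n_B) + 1 = 2*5*5/10 + 1 = 6.0000.
        Var[R] = 2*n_A*n_B*(2*n_A*n_B - n_A - n_B) / ((n_A+n_B)^2 * (n_A+n_B-1)) = 2000/900 = 2.2222.
        SD[R] = 1.4907.
Step 4: Continuity-corrected z = (R + 0.5 - E[R]) / SD[R] = (5 + 0.5 - 6.0000) / 1.4907 = -0.3354.
Step 5: Two-sided p-value via normal approximation = 2*(1 - Phi(|z|)) = 0.737316.
Step 6: alpha = 0.1. fail to reject H0.

R = 5, z = -0.3354, p = 0.737316, fail to reject H0.


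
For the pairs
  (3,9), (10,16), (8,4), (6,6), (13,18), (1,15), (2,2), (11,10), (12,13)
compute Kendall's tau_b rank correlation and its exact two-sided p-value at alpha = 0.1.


Step 1: Enumerate the 36 unordered pairs (i,j) with i<j and classify each by sign(x_j-x_i) * sign(y_j-y_i).
  (1,2):dx=+7,dy=+7->C; (1,3):dx=+5,dy=-5->D; (1,4):dx=+3,dy=-3->D; (1,5):dx=+10,dy=+9->C
  (1,6):dx=-2,dy=+6->D; (1,7):dx=-1,dy=-7->C; (1,8):dx=+8,dy=+1->C; (1,9):dx=+9,dy=+4->C
  (2,3):dx=-2,dy=-12->C; (2,4):dx=-4,dy=-10->C; (2,5):dx=+3,dy=+2->C; (2,6):dx=-9,dy=-1->C
  (2,7):dx=-8,dy=-14->C; (2,8):dx=+1,dy=-6->D; (2,9):dx=+2,dy=-3->D; (3,4):dx=-2,dy=+2->D
  (3,5):dx=+5,dy=+14->C; (3,6):dx=-7,dy=+11->D; (3,7):dx=-6,dy=-2->C; (3,8):dx=+3,dy=+6->C
  (3,9):dx=+4,dy=+9->C; (4,5):dx=+7,dy=+12->C; (4,6):dx=-5,dy=+9->D; (4,7):dx=-4,dy=-4->C
  (4,8):dx=+5,dy=+4->C; (4,9):dx=+6,dy=+7->C; (5,6):dx=-12,dy=-3->C; (5,7):dx=-11,dy=-16->C
  (5,8):dx=-2,dy=-8->C; (5,9):dx=-1,dy=-5->C; (6,7):dx=+1,dy=-13->D; (6,8):dx=+10,dy=-5->D
  (6,9):dx=+11,dy=-2->D; (7,8):dx=+9,dy=+8->C; (7,9):dx=+10,dy=+11->C; (8,9):dx=+1,dy=+3->C
Step 2: C = 25, D = 11, total pairs = 36.
Step 3: tau = (C - D)/(n(n-1)/2) = (25 - 11)/36 = 0.388889.
Step 4: Exact two-sided p-value (enumerate n! = 362880 permutations of y under H0): p = 0.180181.
Step 5: alpha = 0.1. fail to reject H0.

tau_b = 0.3889 (C=25, D=11), p = 0.180181, fail to reject H0.


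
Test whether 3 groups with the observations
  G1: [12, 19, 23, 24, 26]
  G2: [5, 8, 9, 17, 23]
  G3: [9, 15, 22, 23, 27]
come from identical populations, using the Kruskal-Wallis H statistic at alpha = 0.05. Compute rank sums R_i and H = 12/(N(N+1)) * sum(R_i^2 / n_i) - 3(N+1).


Step 1: Combine all N = 15 observations and assign midranks.
sorted (value, group, rank): (5,G2,1), (8,G2,2), (9,G2,3.5), (9,G3,3.5), (12,G1,5), (15,G3,6), (17,G2,7), (19,G1,8), (22,G3,9), (23,G1,11), (23,G2,11), (23,G3,11), (24,G1,13), (26,G1,14), (27,G3,15)
Step 2: Sum ranks within each group.
R_1 = 51 (n_1 = 5)
R_2 = 24.5 (n_2 = 5)
R_3 = 44.5 (n_3 = 5)
Step 3: H = 12/(N(N+1)) * sum(R_i^2/n_i) - 3(N+1)
     = 12/(15*16) * (51^2/5 + 24.5^2/5 + 44.5^2/5) - 3*16
     = 0.050000 * 1036.3 - 48
     = 3.815000.
Step 4: Ties present; correction factor C = 1 - 30/(15^3 - 15) = 0.991071. Corrected H = 3.815000 / 0.991071 = 3.849369.
Step 5: Under H0, H ~ chi^2(2); p-value = 0.145922.
Step 6: alpha = 0.05. fail to reject H0.

H = 3.8494, df = 2, p = 0.145922, fail to reject H0.


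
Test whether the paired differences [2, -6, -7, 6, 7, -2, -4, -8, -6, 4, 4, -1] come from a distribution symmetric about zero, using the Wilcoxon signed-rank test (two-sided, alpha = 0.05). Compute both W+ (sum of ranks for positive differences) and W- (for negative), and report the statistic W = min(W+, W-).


Step 1: Drop any zero differences (none here) and take |d_i|.
|d| = [2, 6, 7, 6, 7, 2, 4, 8, 6, 4, 4, 1]
Step 2: Midrank |d_i| (ties get averaged ranks).
ranks: |2|->2.5, |6|->8, |7|->10.5, |6|->8, |7|->10.5, |2|->2.5, |4|->5, |8|->12, |6|->8, |4|->5, |4|->5, |1|->1
Step 3: Attach original signs; sum ranks with positive sign and with negative sign.
W+ = 2.5 + 8 + 10.5 + 5 + 5 = 31
W- = 8 + 10.5 + 2.5 + 5 + 12 + 8 + 1 = 47
(Check: W+ + W- = 78 should equal n(n+1)/2 = 78.)
Step 4: Test statistic W = min(W+, W-) = 31.
Step 5: Ties in |d|, so use the tie-corrected normal approximation.
        E[W] = n(n+1)/4 = 12*13/4 = 39.
        Tie groups: |d|=2 (t=2), |d|=4 (t=3), |d|=6 (t=3), |d|=7 (t=2); sum(t^3 - t) = 60.
        Var[W] = n(n+1)(2n+1)/24 - sum(t^3-t)/48 = 3900/24 - 60/48 = 161.25.
        z = (W - E[W]) / sqrt(Var[W]) = (31 - 39) / 12.6984 = -0.6300.
        Two-sided p = 2*Phi(z) = 0.528695.
Step 6: alpha = 0.05. fail to reject H0.

W+ = 31, W- = 47, W = min = 31, p = 0.528695, fail to reject H0.


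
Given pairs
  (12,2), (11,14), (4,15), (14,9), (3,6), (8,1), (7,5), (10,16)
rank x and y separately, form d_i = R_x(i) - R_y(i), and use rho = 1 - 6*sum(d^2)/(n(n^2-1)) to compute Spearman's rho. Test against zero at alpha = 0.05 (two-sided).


Step 1: Rank x and y separately (midranks; no ties here).
rank(x): 12->7, 11->6, 4->2, 14->8, 3->1, 8->4, 7->3, 10->5
rank(y): 2->2, 14->6, 15->7, 9->5, 6->4, 1->1, 5->3, 16->8
Step 2: d_i = R_x(i) - R_y(i); compute d_i^2.
  (7-2)^2=25, (6-6)^2=0, (2-7)^2=25, (8-5)^2=9, (1-4)^2=9, (4-1)^2=9, (3-3)^2=0, (5-8)^2=9
sum(d^2) = 86.
Step 3: rho = 1 - 6*86 / (8*(8^2 - 1)) = 1 - 516/504 = -0.023810.
Step 4: Under H0, t = rho * sqrt((n-2)/(1-rho^2)) = -0.0583 ~ t(6).
Step 5: Two-sided p-value from the t-distribution with 6 df = 0.955374.
Step 6: alpha = 0.05. fail to reject H0.

rho = -0.0238, p = 0.955374, fail to reject H0 at alpha = 0.05.


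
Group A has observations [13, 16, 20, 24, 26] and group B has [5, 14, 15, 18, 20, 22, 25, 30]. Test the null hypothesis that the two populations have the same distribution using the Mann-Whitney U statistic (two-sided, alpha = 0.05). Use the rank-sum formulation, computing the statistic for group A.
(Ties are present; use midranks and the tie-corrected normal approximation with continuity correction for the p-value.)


Step 1: Combine and sort all 13 observations; assign midranks.
sorted (value, group): (5,Y), (13,X), (14,Y), (15,Y), (16,X), (18,Y), (20,X), (20,Y), (22,Y), (24,X), (25,Y), (26,X), (30,Y)
ranks: 5->1, 13->2, 14->3, 15->4, 16->5, 18->6, 20->7.5, 20->7.5, 22->9, 24->10, 25->11, 26->12, 30->13
Step 2: Rank sum for X: R1 = 2 + 5 + 7.5 + 10 + 12 = 36.5.
Step 3: U_X = R1 - n1(n1+1)/2 = 36.5 - 5*6/2 = 36.5 - 15 = 21.5.
       U_Y = n1*n2 - U_X = 40 - 21.5 = 18.5.
Step 4: Ties are present, so use the tie-corrected normal approximation (with continuity correction) for the p-value.
Step 5: p-value = 0.883458; compare to alpha = 0.05. fail to reject H0.

U_X = 21.5, p = 0.883458, fail to reject H0 at alpha = 0.05.


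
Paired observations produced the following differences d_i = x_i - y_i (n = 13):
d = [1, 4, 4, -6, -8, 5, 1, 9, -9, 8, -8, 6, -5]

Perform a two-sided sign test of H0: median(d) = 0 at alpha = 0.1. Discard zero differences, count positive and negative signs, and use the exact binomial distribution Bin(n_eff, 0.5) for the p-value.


Step 1: Discard zero differences. Original n = 13; n_eff = number of nonzero differences = 13.
Nonzero differences (with sign): +1, +4, +4, -6, -8, +5, +1, +9, -9, +8, -8, +6, -5
Step 2: Count signs: positive = 8, negative = 5.
Step 3: Under H0: P(positive) = 0.5, so the number of positives S ~ Bin(13, 0.5).
Step 4: Two-sided exact p-value = sum of Bin(13,0.5) probabilities at or below the observed probability = 0.581055.
Step 5: alpha = 0.1. fail to reject H0.

n_eff = 13, pos = 8, neg = 5, p = 0.581055, fail to reject H0.


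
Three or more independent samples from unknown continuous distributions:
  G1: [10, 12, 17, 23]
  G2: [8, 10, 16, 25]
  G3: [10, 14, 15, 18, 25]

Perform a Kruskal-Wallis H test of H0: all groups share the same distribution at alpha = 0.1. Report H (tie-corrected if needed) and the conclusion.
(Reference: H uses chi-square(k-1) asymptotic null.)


Step 1: Combine all N = 13 observations and assign midranks.
sorted (value, group, rank): (8,G2,1), (10,G1,3), (10,G2,3), (10,G3,3), (12,G1,5), (14,G3,6), (15,G3,7), (16,G2,8), (17,G1,9), (18,G3,10), (23,G1,11), (25,G2,12.5), (25,G3,12.5)
Step 2: Sum ranks within each group.
R_1 = 28 (n_1 = 4)
R_2 = 24.5 (n_2 = 4)
R_3 = 38.5 (n_3 = 5)
Step 3: H = 12/(N(N+1)) * sum(R_i^2/n_i) - 3(N+1)
     = 12/(13*14) * (28^2/4 + 24.5^2/4 + 38.5^2/5) - 3*14
     = 0.065934 * 642.513 - 42
     = 0.363462.
Step 4: Ties present; correction factor C = 1 - 30/(13^3 - 13) = 0.986264. Corrected H = 0.363462 / 0.986264 = 0.368524.
Step 5: Under H0, H ~ chi^2(2); p-value = 0.831718.
Step 6: alpha = 0.1. fail to reject H0.

H = 0.3685, df = 2, p = 0.831718, fail to reject H0.


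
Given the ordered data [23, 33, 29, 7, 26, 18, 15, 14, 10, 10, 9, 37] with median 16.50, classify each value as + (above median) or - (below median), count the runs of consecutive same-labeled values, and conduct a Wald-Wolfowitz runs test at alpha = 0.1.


Step 1: Compute median = 16.50; label A = above, B = below.
Labels in order: AAABAABBBBBA  (n_A = 6, n_B = 6)
Step 2: Count runs R = 5.
Step 3: Under H0 (random ordering), E[R] = 2*n_A*n_B/(n_A+n_B) + 1 = 2*6*6/12 + 1 = 7.0000.
        Var[R] = 2*n_A*n_B*(2*n_A*n_B - n_A - n_B) / ((n_A+n_B)^2 * (n_A+n_B-1)) = 4320/1584 = 2.7273.
        SD[R] = 1.6514.
Step 4: Continuity-corrected z = (R + 0.5 - E[R]) / SD[R] = (5 + 0.5 - 7.0000) / 1.6514 = -0.9083.
Step 5: Two-sided p-value via normal approximation = 2*(1 - Phi(|z|)) = 0.363722.
Step 6: alpha = 0.1. fail to reject H0.

R = 5, z = -0.9083, p = 0.363722, fail to reject H0.


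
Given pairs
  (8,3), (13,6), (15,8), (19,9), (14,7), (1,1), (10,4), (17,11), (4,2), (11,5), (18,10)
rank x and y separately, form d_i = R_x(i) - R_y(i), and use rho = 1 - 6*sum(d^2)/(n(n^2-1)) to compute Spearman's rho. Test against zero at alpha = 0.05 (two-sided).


Step 1: Rank x and y separately (midranks; no ties here).
rank(x): 8->3, 13->6, 15->8, 19->11, 14->7, 1->1, 10->4, 17->9, 4->2, 11->5, 18->10
rank(y): 3->3, 6->6, 8->8, 9->9, 7->7, 1->1, 4->4, 11->11, 2->2, 5->5, 10->10
Step 2: d_i = R_x(i) - R_y(i); compute d_i^2.
  (3-3)^2=0, (6-6)^2=0, (8-8)^2=0, (11-9)^2=4, (7-7)^2=0, (1-1)^2=0, (4-4)^2=0, (9-11)^2=4, (2-2)^2=0, (5-5)^2=0, (10-10)^2=0
sum(d^2) = 8.
Step 3: rho = 1 - 6*8 / (11*(11^2 - 1)) = 1 - 48/1320 = 0.963636.
Step 4: Under H0, t = rho * sqrt((n-2)/(1-rho^2)) = 10.8186 ~ t(9).
Step 5: Two-sided p-value from the t-distribution with 9 df = 0.000002.
Step 6: alpha = 0.05. reject H0.

rho = 0.9636, p = 0.000002, reject H0 at alpha = 0.05.


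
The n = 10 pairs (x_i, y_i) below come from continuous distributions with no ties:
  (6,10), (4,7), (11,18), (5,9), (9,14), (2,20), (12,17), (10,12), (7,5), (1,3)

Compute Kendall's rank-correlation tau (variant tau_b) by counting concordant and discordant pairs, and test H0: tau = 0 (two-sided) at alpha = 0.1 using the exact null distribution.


Step 1: Enumerate the 45 unordered pairs (i,j) with i<j and classify each by sign(x_j-x_i) * sign(y_j-y_i).
  (1,2):dx=-2,dy=-3->C; (1,3):dx=+5,dy=+8->C; (1,4):dx=-1,dy=-1->C; (1,5):dx=+3,dy=+4->C
  (1,6):dx=-4,dy=+10->D; (1,7):dx=+6,dy=+7->C; (1,8):dx=+4,dy=+2->C; (1,9):dx=+1,dy=-5->D
  (1,10):dx=-5,dy=-7->C; (2,3):dx=+7,dy=+11->C; (2,4):dx=+1,dy=+2->C; (2,5):dx=+5,dy=+7->C
  (2,6):dx=-2,dy=+13->D; (2,7):dx=+8,dy=+10->C; (2,8):dx=+6,dy=+5->C; (2,9):dx=+3,dy=-2->D
  (2,10):dx=-3,dy=-4->C; (3,4):dx=-6,dy=-9->C; (3,5):dx=-2,dy=-4->C; (3,6):dx=-9,dy=+2->D
  (3,7):dx=+1,dy=-1->D; (3,8):dx=-1,dy=-6->C; (3,9):dx=-4,dy=-13->C; (3,10):dx=-10,dy=-15->C
  (4,5):dx=+4,dy=+5->C; (4,6):dx=-3,dy=+11->D; (4,7):dx=+7,dy=+8->C; (4,8):dx=+5,dy=+3->C
  (4,9):dx=+2,dy=-4->D; (4,10):dx=-4,dy=-6->C; (5,6):dx=-7,dy=+6->D; (5,7):dx=+3,dy=+3->C
  (5,8):dx=+1,dy=-2->D; (5,9):dx=-2,dy=-9->C; (5,10):dx=-8,dy=-11->C; (6,7):dx=+10,dy=-3->D
  (6,8):dx=+8,dy=-8->D; (6,9):dx=+5,dy=-15->D; (6,10):dx=-1,dy=-17->C; (7,8):dx=-2,dy=-5->C
  (7,9):dx=-5,dy=-12->C; (7,10):dx=-11,dy=-14->C; (8,9):dx=-3,dy=-7->C; (8,10):dx=-9,dy=-9->C
  (9,10):dx=-6,dy=-2->C
Step 2: C = 32, D = 13, total pairs = 45.
Step 3: tau = (C - D)/(n(n-1)/2) = (32 - 13)/45 = 0.422222.
Step 4: Exact two-sided p-value (enumerate n! = 3628800 permutations of y under H0): p = 0.108313.
Step 5: alpha = 0.1. fail to reject H0.

tau_b = 0.4222 (C=32, D=13), p = 0.108313, fail to reject H0.


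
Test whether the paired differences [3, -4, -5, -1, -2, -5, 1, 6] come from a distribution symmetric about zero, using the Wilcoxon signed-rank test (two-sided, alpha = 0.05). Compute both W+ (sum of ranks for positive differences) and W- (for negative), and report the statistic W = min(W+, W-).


Step 1: Drop any zero differences (none here) and take |d_i|.
|d| = [3, 4, 5, 1, 2, 5, 1, 6]
Step 2: Midrank |d_i| (ties get averaged ranks).
ranks: |3|->4, |4|->5, |5|->6.5, |1|->1.5, |2|->3, |5|->6.5, |1|->1.5, |6|->8
Step 3: Attach original signs; sum ranks with positive sign and with negative sign.
W+ = 4 + 1.5 + 8 = 13.5
W- = 5 + 6.5 + 1.5 + 3 + 6.5 = 22.5
(Check: W+ + W- = 36 should equal n(n+1)/2 = 36.)
Step 4: Test statistic W = min(W+, W-) = 13.5.
Step 5: Ties in |d|, so use the tie-corrected normal approximation.
        E[W] = n(n+1)/4 = 8*9/4 = 18.
        Tie groups: |d|=1 (t=2), |d|=5 (t=2); sum(t^3 - t) = 12.
        Var[W] = n(n+1)(2n+1)/24 - sum(t^3-t)/48 = 1224/24 - 12/48 = 50.75.
        z = (W - E[W]) / sqrt(Var[W]) = (13.5 - 18) / 7.1239 = -0.6317.
        Two-sided p = 2*Phi(z) = 0.527599.
Step 6: alpha = 0.05. fail to reject H0.

W+ = 13.5, W- = 22.5, W = min = 13.5, p = 0.527599, fail to reject H0.


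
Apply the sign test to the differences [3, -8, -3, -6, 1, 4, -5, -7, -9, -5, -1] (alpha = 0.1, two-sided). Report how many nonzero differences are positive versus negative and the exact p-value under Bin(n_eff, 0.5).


Step 1: Discard zero differences. Original n = 11; n_eff = number of nonzero differences = 11.
Nonzero differences (with sign): +3, -8, -3, -6, +1, +4, -5, -7, -9, -5, -1
Step 2: Count signs: positive = 3, negative = 8.
Step 3: Under H0: P(positive) = 0.5, so the number of positives S ~ Bin(11, 0.5).
Step 4: Two-sided exact p-value = sum of Bin(11,0.5) probabilities at or below the observed probability = 0.226562.
Step 5: alpha = 0.1. fail to reject H0.

n_eff = 11, pos = 3, neg = 8, p = 0.226562, fail to reject H0.


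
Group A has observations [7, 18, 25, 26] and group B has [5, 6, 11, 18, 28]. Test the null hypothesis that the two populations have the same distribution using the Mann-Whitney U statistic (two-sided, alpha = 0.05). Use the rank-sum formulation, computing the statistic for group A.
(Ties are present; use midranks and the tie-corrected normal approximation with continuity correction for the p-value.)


Step 1: Combine and sort all 9 observations; assign midranks.
sorted (value, group): (5,Y), (6,Y), (7,X), (11,Y), (18,X), (18,Y), (25,X), (26,X), (28,Y)
ranks: 5->1, 6->2, 7->3, 11->4, 18->5.5, 18->5.5, 25->7, 26->8, 28->9
Step 2: Rank sum for X: R1 = 3 + 5.5 + 7 + 8 = 23.5.
Step 3: U_X = R1 - n1(n1+1)/2 = 23.5 - 4*5/2 = 23.5 - 10 = 13.5.
       U_Y = n1*n2 - U_X = 20 - 13.5 = 6.5.
Step 4: Ties are present, so use the tie-corrected normal approximation (with continuity correction) for the p-value.
Step 5: p-value = 0.460558; compare to alpha = 0.05. fail to reject H0.

U_X = 13.5, p = 0.460558, fail to reject H0 at alpha = 0.05.


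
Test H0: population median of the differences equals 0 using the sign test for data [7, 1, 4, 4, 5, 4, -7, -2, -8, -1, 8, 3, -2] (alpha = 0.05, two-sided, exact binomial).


Step 1: Discard zero differences. Original n = 13; n_eff = number of nonzero differences = 13.
Nonzero differences (with sign): +7, +1, +4, +4, +5, +4, -7, -2, -8, -1, +8, +3, -2
Step 2: Count signs: positive = 8, negative = 5.
Step 3: Under H0: P(positive) = 0.5, so the number of positives S ~ Bin(13, 0.5).
Step 4: Two-sided exact p-value = sum of Bin(13,0.5) probabilities at or below the observed probability = 0.581055.
Step 5: alpha = 0.05. fail to reject H0.

n_eff = 13, pos = 8, neg = 5, p = 0.581055, fail to reject H0.


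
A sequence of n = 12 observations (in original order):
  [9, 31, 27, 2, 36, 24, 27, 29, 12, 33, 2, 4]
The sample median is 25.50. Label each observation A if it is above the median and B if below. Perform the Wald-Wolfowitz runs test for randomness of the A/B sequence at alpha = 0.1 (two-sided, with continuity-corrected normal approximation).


Step 1: Compute median = 25.50; label A = above, B = below.
Labels in order: BAABABAABABB  (n_A = 6, n_B = 6)
Step 2: Count runs R = 9.
Step 3: Under H0 (random ordering), E[R] = 2*n_A*n_B/(n_A+n_B) + 1 = 2*6*6/12 + 1 = 7.0000.
        Var[R] = 2*n_A*n_B*(2*n_A*n_B - n_A - n_B) / ((n_A+n_B)^2 * (n_A+n_B-1)) = 4320/1584 = 2.7273.
        SD[R] = 1.6514.
Step 4: Continuity-corrected z = (R - 0.5 - E[R]) / SD[R] = (9 - 0.5 - 7.0000) / 1.6514 = 0.9083.
Step 5: Two-sided p-value via normal approximation = 2*(1 - Phi(|z|)) = 0.363722.
Step 6: alpha = 0.1. fail to reject H0.

R = 9, z = 0.9083, p = 0.363722, fail to reject H0.


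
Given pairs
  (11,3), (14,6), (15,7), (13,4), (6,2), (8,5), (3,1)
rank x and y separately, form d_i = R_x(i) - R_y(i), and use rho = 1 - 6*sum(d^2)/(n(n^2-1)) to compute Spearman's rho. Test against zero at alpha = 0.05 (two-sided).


Step 1: Rank x and y separately (midranks; no ties here).
rank(x): 11->4, 14->6, 15->7, 13->5, 6->2, 8->3, 3->1
rank(y): 3->3, 6->6, 7->7, 4->4, 2->2, 5->5, 1->1
Step 2: d_i = R_x(i) - R_y(i); compute d_i^2.
  (4-3)^2=1, (6-6)^2=0, (7-7)^2=0, (5-4)^2=1, (2-2)^2=0, (3-5)^2=4, (1-1)^2=0
sum(d^2) = 6.
Step 3: rho = 1 - 6*6 / (7*(7^2 - 1)) = 1 - 36/336 = 0.892857.
Step 4: Under H0, t = rho * sqrt((n-2)/(1-rho^2)) = 4.4333 ~ t(5).
Step 5: Two-sided p-value from the t-distribution with 5 df = 0.006807.
Step 6: alpha = 0.05. reject H0.

rho = 0.8929, p = 0.006807, reject H0 at alpha = 0.05.


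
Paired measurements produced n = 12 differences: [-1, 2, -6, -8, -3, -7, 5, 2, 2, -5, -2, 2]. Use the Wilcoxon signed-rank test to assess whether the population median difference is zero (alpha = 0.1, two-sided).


Step 1: Drop any zero differences (none here) and take |d_i|.
|d| = [1, 2, 6, 8, 3, 7, 5, 2, 2, 5, 2, 2]
Step 2: Midrank |d_i| (ties get averaged ranks).
ranks: |1|->1, |2|->4, |6|->10, |8|->12, |3|->7, |7|->11, |5|->8.5, |2|->4, |2|->4, |5|->8.5, |2|->4, |2|->4
Step 3: Attach original signs; sum ranks with positive sign and with negative sign.
W+ = 4 + 8.5 + 4 + 4 + 4 = 24.5
W- = 1 + 10 + 12 + 7 + 11 + 8.5 + 4 = 53.5
(Check: W+ + W- = 78 should equal n(n+1)/2 = 78.)
Step 4: Test statistic W = min(W+, W-) = 24.5.
Step 5: Ties in |d|, so use the tie-corrected normal approximation.
        E[W] = n(n+1)/4 = 12*13/4 = 39.
        Tie groups: |d|=2 (t=5), |d|=5 (t=2); sum(t^3 - t) = 126.
        Var[W] = n(n+1)(2n+1)/24 - sum(t^3-t)/48 = 3900/24 - 126/48 = 159.875.
        z = (W - E[W]) / sqrt(Var[W]) = (24.5 - 39) / 12.6442 = -1.1468.
        Two-sided p = 2*Phi(z) = 0.251475.
Step 6: alpha = 0.1. fail to reject H0.

W+ = 24.5, W- = 53.5, W = min = 24.5, p = 0.251475, fail to reject H0.
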